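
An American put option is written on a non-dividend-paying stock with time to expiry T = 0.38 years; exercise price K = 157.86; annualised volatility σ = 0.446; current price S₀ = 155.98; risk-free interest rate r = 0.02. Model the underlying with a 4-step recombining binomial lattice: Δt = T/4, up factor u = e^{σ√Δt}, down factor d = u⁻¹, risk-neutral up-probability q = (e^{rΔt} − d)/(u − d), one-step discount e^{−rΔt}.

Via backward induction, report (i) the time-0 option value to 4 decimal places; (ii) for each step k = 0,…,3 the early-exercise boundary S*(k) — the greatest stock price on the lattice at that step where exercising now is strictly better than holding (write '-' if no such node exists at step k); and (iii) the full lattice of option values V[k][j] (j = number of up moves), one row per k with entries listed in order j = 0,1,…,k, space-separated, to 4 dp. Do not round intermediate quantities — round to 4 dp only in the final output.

price = 16.9875
boundary = - - 118.4860 135.9465
tree:
16.9875
26.3885 6.5640
39.3740 12.0024 0.5210
54.5919 21.9135 0.9897 0.0000
67.8553 39.3740 1.8800 0.0000 0.0000

Δt=0.09500  u=1.14736  d=0.87156  q=0.47258  discount=0.99810
step 4 (expiry): payoffs max(K−S,0) = 67.8553 39.3740 1.8800 0.0000 0.0000
step 3: (k=3,j=0): S=103.2681, (K−S)⁺=54.5919, hold=54.2923 ⇒ V=54.5919 exercise | (k=3,j=1): S=135.9465, (K−S)⁺=21.9135, hold=21.6139 ⇒ V=21.9135 exercise | (k=3,j=2): S=178.9657, (K−S)⁺=0.0000, hold=0.9897 ⇒ V=0.9897 continue | (k=3,j=3): S=235.5980, (K−S)⁺=0.0000, hold=0.0000 ⇒ V=0.0000 continue  boundary S*=135.9465
step 2: (k=2,j=0): S=118.4860, (K−S)⁺=39.3740, hold=39.0743 ⇒ V=39.3740 exercise | (k=2,j=1): S=155.9800, (K−S)⁺=1.8800, hold=12.0024 ⇒ V=12.0024 continue | (k=2,j=2): S=205.3387, (K−S)⁺=0.0000, hold=0.5210 ⇒ V=0.5210 continue  boundary S*=118.4860
step 1: (k=1,j=0): S=135.9465, (K−S)⁺=21.9135, hold=26.3885 ⇒ V=26.3885 continue | (k=1,j=1): S=178.9657, (K−S)⁺=0.0000, hold=6.5640 ⇒ V=6.5640 continue  boundary S*=-
step 0: (k=0,j=0): S=155.9800, (K−S)⁺=1.8800, hold=16.9875 ⇒ V=16.9875 continue  boundary S*=-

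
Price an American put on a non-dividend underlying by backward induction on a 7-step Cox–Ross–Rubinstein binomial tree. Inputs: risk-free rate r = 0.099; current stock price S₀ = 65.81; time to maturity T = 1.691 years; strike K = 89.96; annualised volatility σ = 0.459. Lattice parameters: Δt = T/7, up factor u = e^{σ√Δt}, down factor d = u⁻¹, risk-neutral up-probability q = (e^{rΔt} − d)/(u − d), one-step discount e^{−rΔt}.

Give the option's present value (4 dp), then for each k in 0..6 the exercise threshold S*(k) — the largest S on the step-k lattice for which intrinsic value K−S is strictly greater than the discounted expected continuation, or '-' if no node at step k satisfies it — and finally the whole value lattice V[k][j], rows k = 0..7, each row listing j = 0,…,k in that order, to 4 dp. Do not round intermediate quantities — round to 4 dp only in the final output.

price = 26.9345
boundary = - 52.5189 41.9121 52.5189 41.9121 52.5189 65.8100
tree:
26.9345
37.4411 17.6140
48.0479 26.1314 9.8524
56.5125 37.4411 15.9592 4.1525
63.2676 48.0479 25.0089 7.5785 0.8877
68.6584 56.5125 37.4411 13.6459 1.8076 0.0000
72.9605 63.2676 48.0479 24.1500 3.6808 0.0000 0.0000
76.3938 68.6584 56.5125 37.4411 7.4953 0.0000 0.0000 0.0000

params: Δt=0.24157 u=1.25307 d=0.79804 q=0.49703 e^(-rΔt)=0.97637
t_7 payoffs: 76.3938 68.6584 56.5125 37.4411 7.4953 0.0000 0.0000 0.0000
t_6: node(6,0) S=16.9995 payoff=72.9605 vs cont=70.8346 → 72.9605 [stop]  node(6,1) S=26.6924 payoff=63.2676 vs cont=61.1417 → 63.2676 [stop]  node(6,2) S=41.9121 payoff=48.0479 vs cont=45.9219 → 48.0479 [stop]  node(6,3) S=65.8100 payoff=24.1500 vs cont=22.0241 → 24.1500 [stop]  node(6,4) S=103.3342 payoff=0.0000 vs cont=3.6808 → 3.6808 [wait]  node(6,5) S=162.2542 payoff=0.0000 vs cont=0.0000 → 0.0000 [wait]  node(6,6) S=254.7698 payoff=0.0000 vs cont=0.0000 → 0.0000 [wait]  ⇒ S*(6)=65.8100
t_5: node(5,0) S=21.3016 payoff=68.6584 vs cont=66.5325 → 68.6584 [stop]  node(5,1) S=33.4475 payoff=56.5125 vs cont=54.3866 → 56.5125 [stop]  node(5,2) S=52.5189 payoff=37.4411 vs cont=35.3151 → 37.4411 [stop]  node(5,3) S=82.4647 payoff=7.4953 vs cont=13.6459 → 13.6459 [wait]  node(5,4) S=129.4851 payoff=0.0000 vs cont=1.8076 → 1.8076 [wait]  node(5,5) S=203.3162 payoff=0.0000 vs cont=0.0000 → 0.0000 [wait]  ⇒ S*(5)=52.5189
t_4: node(4,0) S=26.6924 payoff=63.2676 vs cont=61.1417 → 63.2676 [stop]  node(4,1) S=41.9121 payoff=48.0479 vs cont=45.9219 → 48.0479 [stop]  node(4,2) S=65.8100 payoff=24.1500 vs cont=25.0089 → 25.0089 [wait]  node(4,3) S=103.3342 payoff=0.0000 vs cont=7.5785 → 7.5785 [wait]  node(4,4) S=162.2542 payoff=0.0000 vs cont=0.8877 → 0.8877 [wait]  ⇒ S*(4)=41.9121
t_3: node(3,0) S=33.4475 payoff=56.5125 vs cont=54.3866 → 56.5125 [stop]  node(3,1) S=52.5189 payoff=37.4411 vs cont=35.7319 → 37.4411 [stop]  node(3,2) S=82.4647 payoff=7.4953 vs cont=15.9592 → 15.9592 [wait]  node(3,3) S=129.4851 payoff=0.0000 vs cont=4.1525 → 4.1525 [wait]  ⇒ S*(3)=52.5189
t_2: node(2,0) S=41.9121 payoff=48.0479 vs cont=45.9219 → 48.0479 [stop]  node(2,1) S=65.8100 payoff=24.1500 vs cont=26.1314 → 26.1314 [wait]  node(2,2) S=103.3342 payoff=0.0000 vs cont=9.8524 → 9.8524 [wait]  ⇒ S*(2)=41.9121
t_1: node(1,0) S=52.5189 payoff=37.4411 vs cont=36.2767 → 37.4411 [stop]  node(1,1) S=82.4647 payoff=7.4953 vs cont=17.6140 → 17.6140 [wait]  ⇒ S*(1)=52.5189
t_0: node(0,0) S=65.8100 payoff=24.1500 vs cont=26.9345 → 26.9345 [wait]  ⇒ S*(0)=-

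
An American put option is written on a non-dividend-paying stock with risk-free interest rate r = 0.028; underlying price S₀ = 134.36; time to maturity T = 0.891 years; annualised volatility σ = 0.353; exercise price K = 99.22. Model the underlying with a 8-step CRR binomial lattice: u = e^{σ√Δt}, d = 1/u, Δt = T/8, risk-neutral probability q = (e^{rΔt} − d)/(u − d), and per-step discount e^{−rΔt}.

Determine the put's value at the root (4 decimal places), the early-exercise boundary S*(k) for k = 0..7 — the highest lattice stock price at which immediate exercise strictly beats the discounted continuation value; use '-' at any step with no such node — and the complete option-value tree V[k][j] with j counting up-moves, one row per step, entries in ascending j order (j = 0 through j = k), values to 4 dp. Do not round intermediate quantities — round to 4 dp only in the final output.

price = 3.3293
boundary = - - - - - - 66.2665 74.5516
tree:
3.3293
5.2676 1.2826
8.1508 2.2255 0.2850
12.2725 3.8058 0.5538 0.0000
17.8629 6.3872 1.0761 0.0000 0.0000
24.9168 10.4523 2.0913 0.0000 0.0000 0.0000
32.9535 16.5030 4.0640 0.0000 0.0000 0.0000 0.0000
40.3178 24.6684 7.8976 0.0000 0.0000 0.0000 0.0000 0.0000
46.8637 32.9535 15.3475 0.0000 0.0000 0.0000 0.0000 0.0000 0.0000

params: Δt=0.11138 u=1.12503 d=0.88887 q=0.48381 e^(-rΔt)=0.99689
t_8 payoffs: 46.8637 32.9535 15.3475 0.0000 0.0000 0.0000 0.0000 0.0000 0.0000
t_7: node(7,0) S=58.9022 payoff=40.3178 vs cont=40.0089 → 40.3178 [stop]  node(7,1) S=74.5516 payoff=24.6684 vs cont=24.3595 → 24.6684 [stop]  node(7,2) S=94.3587 payoff=4.8613 vs cont=7.8976 → 7.8976 [wait]  node(7,3) S=119.4283 payoff=0.0000 vs cont=0.0000 → 0.0000 [wait]  node(7,4) S=151.1585 payoff=0.0000 vs cont=0.0000 → 0.0000 [wait]  node(7,5) S=191.3189 payoff=0.0000 vs cont=0.0000 → 0.0000 [wait]  node(7,6) S=242.1493 payoff=0.0000 vs cont=0.0000 → 0.0000 [wait]  node(7,7) S=306.4844 payoff=0.0000 vs cont=0.0000 → 0.0000 [wait]  ⇒ S*(7)=74.5516
t_6: node(6,0) S=66.2665 payoff=32.9535 vs cont=32.6445 → 32.9535 [stop]  node(6,1) S=83.8725 payoff=15.3475 vs cont=16.5030 → 16.5030 [wait]  node(6,2) S=106.1560 payoff=0.0000 vs cont=4.0640 → 4.0640 [wait]  node(6,3) S=134.3600 payoff=0.0000 vs cont=0.0000 → 0.0000 [wait]  node(6,4) S=170.0573 payoff=0.0000 vs cont=0.0000 → 0.0000 [wait]  node(6,5) S=215.2388 payoff=0.0000 vs cont=0.0000 → 0.0000 [wait]  node(6,6) S=272.4243 payoff=0.0000 vs cont=0.0000 → 0.0000 [wait]  ⇒ S*(6)=66.2665
t_5: node(5,0) S=74.5516 payoff=24.6684 vs cont=24.9168 → 24.9168 [wait]  node(5,1) S=94.3587 payoff=4.8613 vs cont=10.4523 → 10.4523 [wait]  node(5,2) S=119.4283 payoff=0.0000 vs cont=2.0913 → 2.0913 [wait]  node(5,3) S=151.1585 payoff=0.0000 vs cont=0.0000 → 0.0000 [wait]  node(5,4) S=191.3189 payoff=0.0000 vs cont=0.0000 → 0.0000 [wait]  node(5,5) S=242.1493 payoff=0.0000 vs cont=0.0000 → 0.0000 [wait]  ⇒ S*(5)=-
t_4: node(4,0) S=83.8725 payoff=15.3475 vs cont=17.8629 → 17.8629 [wait]  node(4,1) S=106.1560 payoff=0.0000 vs cont=6.3872 → 6.3872 [wait]  node(4,2) S=134.3600 payoff=0.0000 vs cont=1.0761 → 1.0761 [wait]  node(4,3) S=170.0573 payoff=0.0000 vs cont=0.0000 → 0.0000 [wait]  node(4,4) S=215.2388 payoff=0.0000 vs cont=0.0000 → 0.0000 [wait]  ⇒ S*(4)=-
t_3: node(3,0) S=94.3587 payoff=4.8613 vs cont=12.2725 → 12.2725 [wait]  node(3,1) S=119.4283 payoff=0.0000 vs cont=3.8058 → 3.8058 [wait]  node(3,2) S=151.1585 payoff=0.0000 vs cont=0.5538 → 0.5538 [wait]  node(3,3) S=191.3189 payoff=0.0000 vs cont=0.0000 → 0.0000 [wait]  ⇒ S*(3)=-
t_2: node(2,0) S=106.1560 payoff=0.0000 vs cont=8.1508 → 8.1508 [wait]  node(2,1) S=134.3600 payoff=0.0000 vs cont=2.2255 → 2.2255 [wait]  node(2,2) S=170.0573 payoff=0.0000 vs cont=0.2850 → 0.2850 [wait]  ⇒ S*(2)=-
t_1: node(1,0) S=119.4283 payoff=0.0000 vs cont=5.2676 → 5.2676 [wait]  node(1,1) S=151.1585 payoff=0.0000 vs cont=1.2826 → 1.2826 [wait]  ⇒ S*(1)=-
t_0: node(0,0) S=134.3600 payoff=0.0000 vs cont=3.3293 → 3.3293 [wait]  ⇒ S*(0)=-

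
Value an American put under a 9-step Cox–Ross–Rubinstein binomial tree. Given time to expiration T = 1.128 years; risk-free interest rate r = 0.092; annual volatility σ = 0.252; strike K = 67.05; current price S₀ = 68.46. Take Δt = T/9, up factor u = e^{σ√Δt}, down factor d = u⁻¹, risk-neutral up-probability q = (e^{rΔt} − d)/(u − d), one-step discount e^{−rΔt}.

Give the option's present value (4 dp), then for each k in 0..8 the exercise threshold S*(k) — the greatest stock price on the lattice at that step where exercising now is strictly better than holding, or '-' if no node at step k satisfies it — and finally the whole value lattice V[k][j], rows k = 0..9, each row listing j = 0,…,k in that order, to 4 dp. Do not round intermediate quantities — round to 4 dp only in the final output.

price = 4.3091
boundary = - - - 52.3843 47.9133 52.3843 57.2725 52.3843 57.2725
tree:
4.3091
6.6726 2.4089
10.0451 3.9726 1.1424
14.6657 6.3650 2.0409 0.4094
19.1367 9.8570 3.5577 0.8061 0.0838
23.2261 14.6657 6.0144 1.5631 0.1853 0.0000
26.9665 19.1367 9.7775 2.9710 0.4097 0.0000 0.0000
30.3876 23.2261 14.6657 5.4959 0.9062 0.0000 0.0000 0.0000
33.5168 26.9665 19.1367 9.7775 2.0043 0.0000 0.0000 0.0000 0.0000
36.3789 30.3876 23.2261 14.6657 4.4331 0.0000 0.0000 0.0000 0.0000 0.0000

Δt=0.12533  u=1.09331  d=0.91465  q=0.54262  discount=0.98854
step 9 (expiry): payoffs max(K−S,0) = 36.3789 30.3876 23.2261 14.6657 4.4331 0.0000 0.0000 0.0000 0.0000 0.0000
step 8: (k=8,j=0): S=33.5332, (K−S)⁺=33.5168, hold=32.7481 ⇒ V=33.5168 exercise | (k=8,j=1): S=40.0835, (K−S)⁺=26.9665, hold=26.1978 ⇒ V=26.9665 exercise | (k=8,j=2): S=47.9133, (K−S)⁺=19.1367, hold=18.3680 ⇒ V=19.1367 exercise | (k=8,j=3): S=57.2725, (K−S)⁺=9.7775, hold=9.0088 ⇒ V=9.7775 exercise | (k=8,j=4): S=68.4600, (K−S)⁺=0.0000, hold=2.0043 ⇒ V=2.0043 continue | (k=8,j=5): S=81.8328, (K−S)⁺=0.0000, hold=0.0000 ⇒ V=0.0000 continue | (k=8,j=6): S=97.8178, (K−S)⁺=0.0000, hold=0.0000 ⇒ V=0.0000 continue | (k=8,j=7): S=116.9252, (K−S)⁺=0.0000, hold=0.0000 ⇒ V=0.0000 continue | (k=8,j=8): S=139.7651, (K−S)⁺=0.0000, hold=0.0000 ⇒ V=0.0000 continue  boundary S*=57.2725
step 7: (k=7,j=0): S=36.6624, (K−S)⁺=30.3876, hold=29.6190 ⇒ V=30.3876 exercise | (k=7,j=1): S=43.8239, (K−S)⁺=23.2261, hold=22.4574 ⇒ V=23.2261 exercise | (k=7,j=2): S=52.3843, (K−S)⁺=14.6657, hold=13.8970 ⇒ V=14.6657 exercise | (k=7,j=3): S=62.6169, (K−S)⁺=4.4331, hold=5.4959 ⇒ V=5.4959 continue | (k=7,j=4): S=74.8483, (K−S)⁺=0.0000, hold=0.9062 ⇒ V=0.9062 continue | (k=7,j=5): S=89.4690, (K−S)⁺=0.0000, hold=0.0000 ⇒ V=0.0000 continue | (k=7,j=6): S=106.9456, (K−S)⁺=0.0000, hold=0.0000 ⇒ V=0.0000 continue | (k=7,j=7): S=127.8361, (K−S)⁺=0.0000, hold=0.0000 ⇒ V=0.0000 continue  boundary S*=52.3843
step 6: (k=6,j=0): S=40.0835, (K−S)⁺=26.9665, hold=26.1978 ⇒ V=26.9665 exercise | (k=6,j=1): S=47.9133, (K−S)⁺=19.1367, hold=18.3680 ⇒ V=19.1367 exercise | (k=6,j=2): S=57.2725, (K−S)⁺=9.7775, hold=9.5788 ⇒ V=9.7775 exercise | (k=6,j=3): S=68.4600, (K−S)⁺=0.0000, hold=2.9710 ⇒ V=2.9710 continue | (k=6,j=4): S=81.8328, (K−S)⁺=0.0000, hold=0.4097 ⇒ V=0.4097 continue | (k=6,j=5): S=97.8178, (K−S)⁺=0.0000, hold=0.0000 ⇒ V=0.0000 continue | (k=6,j=6): S=116.9252, (K−S)⁺=0.0000, hold=0.0000 ⇒ V=0.0000 continue  boundary S*=57.2725
step 5: (k=5,j=0): S=43.8239, (K−S)⁺=23.2261, hold=22.4574 ⇒ V=23.2261 exercise | (k=5,j=1): S=52.3843, (K−S)⁺=14.6657, hold=13.8970 ⇒ V=14.6657 exercise | (k=5,j=2): S=62.6169, (K−S)⁺=4.4331, hold=6.0144 ⇒ V=6.0144 continue | (k=5,j=3): S=74.8483, (K−S)⁺=0.0000, hold=1.5631 ⇒ V=1.5631 continue | (k=5,j=4): S=89.4690, (K−S)⁺=0.0000, hold=0.1853 ⇒ V=0.1853 continue | (k=5,j=5): S=106.9456, (K−S)⁺=0.0000, hold=0.0000 ⇒ V=0.0000 continue  boundary S*=52.3843
step 4: (k=4,j=0): S=47.9133, (K−S)⁺=19.1367, hold=18.3680 ⇒ V=19.1367 exercise | (k=4,j=1): S=57.2725, (K−S)⁺=9.7775, hold=9.8570 ⇒ V=9.8570 continue | (k=4,j=2): S=68.4600, (K−S)⁺=0.0000, hold=3.5577 ⇒ V=3.5577 continue | (k=4,j=3): S=81.8328, (K−S)⁺=0.0000, hold=0.8061 ⇒ V=0.8061 continue | (k=4,j=4): S=97.8178, (K−S)⁺=0.0000, hold=0.0838 ⇒ V=0.0838 continue  boundary S*=47.9133
step 3: (k=3,j=0): S=52.3843, (K−S)⁺=14.6657, hold=13.9396 ⇒ V=14.6657 exercise | (k=3,j=1): S=62.6169, (K−S)⁺=4.4331, hold=6.3650 ⇒ V=6.3650 continue | (k=3,j=2): S=74.8483, (K−S)⁺=0.0000, hold=2.0409 ⇒ V=2.0409 continue | (k=3,j=3): S=89.4690, (K−S)⁺=0.0000, hold=0.4094 ⇒ V=0.4094 continue  boundary S*=52.3843
step 2: (k=2,j=0): S=57.2725, (K−S)⁺=9.7775, hold=10.0451 ⇒ V=10.0451 continue | (k=2,j=1): S=68.4600, (K−S)⁺=0.0000, hold=3.9726 ⇒ V=3.9726 continue | (k=2,j=2): S=81.8328, (K−S)⁺=0.0000, hold=1.1424 ⇒ V=1.1424 continue  boundary S*=-
step 1: (k=1,j=0): S=62.6169, (K−S)⁺=4.4331, hold=6.6726 ⇒ V=6.6726 continue | (k=1,j=1): S=74.8483, (K−S)⁺=0.0000, hold=2.4089 ⇒ V=2.4089 continue  boundary S*=-
step 0: (k=0,j=0): S=68.4600, (K−S)⁺=0.0000, hold=4.3091 ⇒ V=4.3091 continue  boundary S*=-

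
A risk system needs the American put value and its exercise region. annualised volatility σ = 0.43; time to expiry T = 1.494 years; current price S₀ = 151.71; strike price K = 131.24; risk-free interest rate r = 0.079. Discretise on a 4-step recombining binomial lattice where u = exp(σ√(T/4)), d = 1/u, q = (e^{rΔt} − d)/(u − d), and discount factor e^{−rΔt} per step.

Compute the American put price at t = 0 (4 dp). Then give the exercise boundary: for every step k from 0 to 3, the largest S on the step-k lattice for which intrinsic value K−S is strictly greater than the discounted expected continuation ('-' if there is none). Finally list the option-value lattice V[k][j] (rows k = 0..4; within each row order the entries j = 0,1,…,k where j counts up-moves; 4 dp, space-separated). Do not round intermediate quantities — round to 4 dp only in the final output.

price = 14.9286
boundary = - - 89.6923 68.9645
tree:
14.9286
25.3702 5.0147
41.5477 10.1472 0.0000
62.2755 20.5328 0.0000 0.0000
78.2131 41.5477 0.0000 0.0000 0.0000

Δt=0.37350, u=1.30056, d=0.76890, q=0.49100, disc=e^(-rΔt)=0.97092
k=4 terminal: V=max(K-S,0) → 78.2131 41.5477 0.0000 0.0000 0.0000
k=3: j=0 S=68.9645 intr=62.2755 cont=58.4596 V=62.2755[EX]; j=1 S=116.6500 intr=14.5900 cont=20.5328 V=20.5328[hold]; j=2 S=197.3076 intr=0.0000 cont=0.0000 V=0.0000[hold]; j=3 S=333.7358 intr=0.0000 cont=0.0000 V=0.0000[hold]  S*(3)=68.9645
k=2: j=0 S=89.6923 intr=41.5477 cont=40.5649 V=41.5477[EX]; j=1 S=151.7100 intr=0.0000 cont=10.1472 V=10.1472[hold]; j=2 S=256.6098 intr=0.0000 cont=0.0000 V=0.0000[hold]  S*(2)=89.6923
k=1: j=0 S=116.6500 intr=14.5900 cont=25.3702 V=25.3702[hold]; j=1 S=197.3076 intr=0.0000 cont=5.0147 V=5.0147[hold]  S*(1)=-
k=0: j=0 S=151.7100 intr=0.0000 cont=14.9286 V=14.9286[hold]  S*(0)=-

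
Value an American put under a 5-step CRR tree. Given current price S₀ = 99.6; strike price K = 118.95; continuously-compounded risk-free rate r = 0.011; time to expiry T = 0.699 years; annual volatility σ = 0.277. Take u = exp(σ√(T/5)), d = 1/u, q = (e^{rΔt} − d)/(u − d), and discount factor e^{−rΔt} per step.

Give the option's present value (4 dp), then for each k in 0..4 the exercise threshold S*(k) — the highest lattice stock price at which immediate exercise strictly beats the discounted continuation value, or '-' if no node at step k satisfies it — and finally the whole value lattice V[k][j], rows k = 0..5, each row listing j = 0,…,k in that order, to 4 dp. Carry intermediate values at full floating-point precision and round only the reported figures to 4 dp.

params: Δt=0.13980 u=1.10912 d=0.90161 q=0.48155 e^(-rΔt)=0.99846
t_5 payoffs: 59.6083 45.9505 29.1493 8.4813 0.0000 0.0000
t_4: node(4,0) S=65.8173 payoff=53.1327 vs cont=52.9499 → 53.1327 [stop]  node(4,1) S=80.9654 payoff=37.9846 vs cont=37.8018 → 37.9846 [stop]  node(4,2) S=99.6000 payoff=19.3500 vs cont=19.1672 → 19.3500 [stop]  node(4,3) S=122.5234 payoff=0.0000 vs cont=4.3904 → 4.3904 [wait]  node(4,4) S=150.7227 payoff=0.0000 vs cont=0.0000 → 0.0000 [wait]  ⇒ S*(4)=99.6000
t_3: node(3,0) S=72.9995 payoff=45.9505 vs cont=45.7677 → 45.9505 [stop]  node(3,1) S=89.8007 payoff=29.1493 vs cont=28.9666 → 29.1493 [stop]  node(3,2) S=110.4687 payoff=8.4813 vs cont=12.1276 → 12.1276 [wait]  node(3,3) S=135.8935 payoff=0.0000 vs cont=2.2727 → 2.2727 [wait]  ⇒ S*(3)=89.8007
t_2: node(2,0) S=80.9654 payoff=37.9846 vs cont=37.8018 → 37.9846 [stop]  node(2,1) S=99.6000 payoff=19.3500 vs cont=20.9204 → 20.9204 [wait]  node(2,2) S=122.5234 payoff=0.0000 vs cont=7.3707 → 7.3707 [wait]  ⇒ S*(2)=80.9654
t_1: node(1,0) S=89.8007 payoff=29.1493 vs cont=29.7216 → 29.7216 [wait]  node(1,1) S=110.4687 payoff=8.4813 vs cont=14.3734 → 14.3734 [wait]  ⇒ S*(1)=-
t_0: node(0,0) S=99.6000 payoff=19.3500 vs cont=22.2964 → 22.2964 [wait]  ⇒ S*(0)=-

price = 22.2964
boundary = - - 80.9654 89.8007 99.6000
tree:
22.2964
29.7216 14.3734
37.9846 20.9204 7.3707
45.9505 29.1493 12.1276 2.2727
53.1327 37.9846 19.3500 4.3904 0.0000
59.6083 45.9505 29.1493 8.4813 0.0000 0.0000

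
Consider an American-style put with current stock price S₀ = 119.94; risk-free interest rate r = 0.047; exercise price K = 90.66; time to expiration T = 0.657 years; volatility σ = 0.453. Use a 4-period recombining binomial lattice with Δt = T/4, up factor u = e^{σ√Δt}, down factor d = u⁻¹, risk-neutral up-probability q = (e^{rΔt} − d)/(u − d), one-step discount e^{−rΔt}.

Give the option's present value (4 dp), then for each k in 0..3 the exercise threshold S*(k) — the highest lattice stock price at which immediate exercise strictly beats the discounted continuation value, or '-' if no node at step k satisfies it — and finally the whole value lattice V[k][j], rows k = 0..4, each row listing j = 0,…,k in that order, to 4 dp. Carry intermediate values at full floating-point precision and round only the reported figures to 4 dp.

params: Δt=0.16425 u=1.20152 d=0.83228 q=0.47522 e^(-rΔt)=0.99231
t_4 payoffs: 33.1115 7.5795 0.0000 0.0000 0.0000
t_3: node(3,0) S=69.1459 payoff=21.5141 vs cont=20.8169 → 21.5141 [stop]  node(3,1) S=99.8232 payoff=0.0000 vs cont=3.9470 → 3.9470 [wait]  node(3,2) S=144.1108 payoff=0.0000 vs cont=0.0000 → 0.0000 [wait]  node(3,3) S=208.0470 payoff=0.0000 vs cont=0.0000 → 0.0000 [wait]  ⇒ S*(3)=69.1459
t_2: node(2,0) S=83.0805 payoff=7.5795 vs cont=13.0646 → 13.0646 [wait]  node(2,1) S=119.9400 payoff=0.0000 vs cont=2.0554 → 2.0554 [wait]  node(2,2) S=173.1526 payoff=0.0000 vs cont=0.0000 → 0.0000 [wait]  ⇒ S*(2)=-
t_1: node(1,0) S=99.8232 payoff=0.0000 vs cont=7.7726 → 7.7726 [wait]  node(1,1) S=144.1108 payoff=0.0000 vs cont=1.0703 → 1.0703 [wait]  ⇒ S*(1)=-
t_0: node(0,0) S=119.9400 payoff=0.0000 vs cont=4.5523 → 4.5523 [wait]  ⇒ S*(0)=-

price = 4.5523
boundary = - - - 69.1459
tree:
4.5523
7.7726 1.0703
13.0646 2.0554 0.0000
21.5141 3.9470 0.0000 0.0000
33.1115 7.5795 0.0000 0.0000 0.0000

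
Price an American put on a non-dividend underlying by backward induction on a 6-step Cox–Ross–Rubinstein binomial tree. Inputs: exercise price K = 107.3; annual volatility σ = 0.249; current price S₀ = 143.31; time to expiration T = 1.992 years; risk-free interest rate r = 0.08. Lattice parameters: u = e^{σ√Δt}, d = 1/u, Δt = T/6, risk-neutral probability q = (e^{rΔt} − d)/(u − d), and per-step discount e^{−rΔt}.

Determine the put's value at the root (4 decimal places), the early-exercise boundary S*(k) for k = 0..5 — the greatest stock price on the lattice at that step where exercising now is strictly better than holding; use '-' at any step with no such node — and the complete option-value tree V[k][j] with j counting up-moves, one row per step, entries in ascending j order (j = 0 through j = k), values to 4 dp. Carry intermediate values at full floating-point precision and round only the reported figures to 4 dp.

price = 1.9699
boundary = - - - - 80.7308 93.1856
tree:
1.9699
3.9609 0.4858
7.7736 1.1279 0.0000
14.7458 2.6187 0.0000 0.0000
26.5692 6.0795 0.0000 0.0000 0.0000
37.3593 14.1144 0.0000 0.0000 0.0000 0.0000
46.7072 26.5692 0.0000 0.0000 0.0000 0.0000 0.0000

Δt=0.33200  u=1.15427  d=0.86634  q=0.55767  discount=0.97379
step 6 (expiry): payoffs max(K−S,0) = 46.7072 26.5692 0.0000 0.0000 0.0000 0.0000 0.0000
step 5: (k=5,j=0): S=69.9407, (K−S)⁺=37.3593, hold=34.5469 ⇒ V=37.3593 exercise | (k=5,j=1): S=93.1856, (K−S)⁺=14.1144, hold=11.4442 ⇒ V=14.1144 exercise | (k=5,j=2): S=124.1559, (K−S)⁺=0.0000, hold=0.0000 ⇒ V=0.0000 continue | (k=5,j=3): S=165.4191, (K−S)⁺=0.0000, hold=0.0000 ⇒ V=0.0000 continue | (k=5,j=4): S=220.3963, (K−S)⁺=0.0000, hold=0.0000 ⇒ V=0.0000 continue | (k=5,j=5): S=293.6452, (K−S)⁺=0.0000, hold=0.0000 ⇒ V=0.0000 continue  boundary S*=93.1856
step 4: (k=4,j=0): S=80.7308, (K−S)⁺=26.5692, hold=23.7568 ⇒ V=26.5692 exercise | (k=4,j=1): S=107.5618, (K−S)⁺=0.0000, hold=6.0795 ⇒ V=6.0795 continue | (k=4,j=2): S=143.3100, (K−S)⁺=0.0000, hold=0.0000 ⇒ V=0.0000 continue | (k=4,j=3): S=190.9392, (K−S)⁺=0.0000, hold=0.0000 ⇒ V=0.0000 continue | (k=4,j=4): S=254.3979, (K−S)⁺=0.0000, hold=0.0000 ⇒ V=0.0000 continue  boundary S*=80.7308
step 3: (k=3,j=0): S=93.1856, (K−S)⁺=14.1144, hold=14.7458 ⇒ V=14.7458 continue | (k=3,j=1): S=124.1559, (K−S)⁺=0.0000, hold=2.6187 ⇒ V=2.6187 continue | (k=3,j=2): S=165.4191, (K−S)⁺=0.0000, hold=0.0000 ⇒ V=0.0000 continue | (k=3,j=3): S=220.3963, (K−S)⁺=0.0000, hold=0.0000 ⇒ V=0.0000 continue  boundary S*=-
step 2: (k=2,j=0): S=107.5618, (K−S)⁺=0.0000, hold=7.7736 ⇒ V=7.7736 continue | (k=2,j=1): S=143.3100, (K−S)⁺=0.0000, hold=1.1279 ⇒ V=1.1279 continue | (k=2,j=2): S=190.9392, (K−S)⁺=0.0000, hold=0.0000 ⇒ V=0.0000 continue  boundary S*=-
step 1: (k=1,j=0): S=124.1559, (K−S)⁺=0.0000, hold=3.9609 ⇒ V=3.9609 continue | (k=1,j=1): S=165.4191, (K−S)⁺=0.0000, hold=0.4858 ⇒ V=0.4858 continue  boundary S*=-
step 0: (k=0,j=0): S=143.3100, (K−S)⁺=0.0000, hold=1.9699 ⇒ V=1.9699 continue  boundary S*=-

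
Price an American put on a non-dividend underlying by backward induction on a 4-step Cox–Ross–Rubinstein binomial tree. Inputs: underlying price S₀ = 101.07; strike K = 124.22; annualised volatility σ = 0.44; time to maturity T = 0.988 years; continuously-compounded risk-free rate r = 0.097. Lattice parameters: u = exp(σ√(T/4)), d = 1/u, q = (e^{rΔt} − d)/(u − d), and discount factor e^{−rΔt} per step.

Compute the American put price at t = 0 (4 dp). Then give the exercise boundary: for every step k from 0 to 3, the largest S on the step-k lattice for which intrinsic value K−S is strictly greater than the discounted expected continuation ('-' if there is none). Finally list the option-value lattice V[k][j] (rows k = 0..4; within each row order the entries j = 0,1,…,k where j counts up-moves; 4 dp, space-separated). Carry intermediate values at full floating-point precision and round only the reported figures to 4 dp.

price = 28.5950
boundary = - 81.2180 65.2654 81.2180
tree:
28.5950
43.0020 15.6050
58.9546 26.4855 5.5045
71.7739 43.0020 11.2885 0.0000
82.0753 58.9546 23.1500 0.0000 0.0000

Δt=0.24700  u=1.24443  d=0.80358  q=0.50055  discount=0.97633
step 4 (expiry): payoffs max(K−S,0) = 82.0753 58.9546 23.1500 0.0000 0.0000
step 3: (k=3,j=0): S=52.4461, (K−S)⁺=71.7739, hold=68.8331 ⇒ V=71.7739 exercise | (k=3,j=1): S=81.2180, (K−S)⁺=43.0020, hold=40.0611 ⇒ V=43.0020 exercise | (k=3,j=2): S=125.7743, (K−S)⁺=0.0000, hold=11.2885 ⇒ V=11.2885 continue | (k=3,j=3): S=194.7743, (K−S)⁺=0.0000, hold=0.0000 ⇒ V=0.0000 continue  boundary S*=81.2180
step 2: (k=2,j=0): S=65.2654, (K−S)⁺=58.9546, hold=56.0138 ⇒ V=58.9546 exercise | (k=2,j=1): S=101.0700, (K−S)⁺=23.1500, hold=26.4855 ⇒ V=26.4855 continue | (k=2,j=2): S=156.5171, (K−S)⁺=0.0000, hold=5.5045 ⇒ V=5.5045 continue  boundary S*=65.2654
step 1: (k=1,j=0): S=81.2180, (K−S)⁺=43.0020, hold=41.6912 ⇒ V=43.0020 exercise | (k=1,j=1): S=125.7743, (K−S)⁺=0.0000, hold=15.6050 ⇒ V=15.6050 continue  boundary S*=81.2180
step 0: (k=0,j=0): S=101.0700, (K−S)⁺=23.1500, hold=28.5950 ⇒ V=28.5950 continue  boundary S*=-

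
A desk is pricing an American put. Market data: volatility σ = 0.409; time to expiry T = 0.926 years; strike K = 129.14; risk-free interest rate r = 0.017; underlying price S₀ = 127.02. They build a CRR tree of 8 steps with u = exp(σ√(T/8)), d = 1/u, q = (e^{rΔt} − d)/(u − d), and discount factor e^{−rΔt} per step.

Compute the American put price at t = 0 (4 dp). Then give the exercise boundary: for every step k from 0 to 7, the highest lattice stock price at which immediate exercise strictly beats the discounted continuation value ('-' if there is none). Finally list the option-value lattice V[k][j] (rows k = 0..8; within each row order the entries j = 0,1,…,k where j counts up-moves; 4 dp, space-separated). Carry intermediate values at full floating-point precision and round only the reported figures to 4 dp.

price = 19.8480
boundary = - - - - 72.8020 83.6711 96.1630 110.5198
tree:
19.8480
27.1212 11.8051
35.9208 17.4036 5.5998
45.8992 24.9227 9.0758 1.7398
56.3380 34.4284 14.4070 3.1576 0.1631
65.7952 45.4689 22.2377 5.7186 0.3097 0.0000
74.0238 56.3380 32.9770 10.3325 0.5880 0.0000 0.0000
81.1836 65.7952 45.4689 18.6202 1.1165 0.0000 0.0000 0.0000
87.4132 74.0238 56.3380 32.9770 2.1200 0.0000 0.0000 0.0000 0.0000

Δt=0.11575  u=1.14930  d=0.87010  q=0.47232  discount=0.99803
step 8 (expiry): payoffs max(K−S,0) = 87.4132 74.0238 56.3380 32.9770 2.1200 0.0000 0.0000 0.0000 0.0000
step 7: (k=7,j=0): S=47.9564, (K−S)⁺=81.1836, hold=80.9297 ⇒ V=81.1836 exercise | (k=7,j=1): S=63.3448, (K−S)⁺=65.7952, hold=65.5413 ⇒ V=65.7952 exercise | (k=7,j=2): S=83.6711, (K−S)⁺=45.4689, hold=45.2150 ⇒ V=45.4689 exercise | (k=7,j=3): S=110.5198, (K−S)⁺=18.6202, hold=18.3664 ⇒ V=18.6202 exercise | (k=7,j=4): S=145.9837, (K−S)⁺=0.0000, hold=1.1165 ⇒ V=1.1165 continue | (k=7,j=5): S=192.8273, (K−S)⁺=0.0000, hold=0.0000 ⇒ V=0.0000 continue | (k=7,j=6): S=254.7023, (K−S)⁺=0.0000, hold=0.0000 ⇒ V=0.0000 continue | (k=7,j=7): S=336.4319, (K−S)⁺=0.0000, hold=0.0000 ⇒ V=0.0000 continue  boundary S*=110.5198
step 6: (k=6,j=0): S=55.1162, (K−S)⁺=74.0238, hold=73.7699 ⇒ V=74.0238 exercise | (k=6,j=1): S=72.8020, (K−S)⁺=56.3380, hold=56.0841 ⇒ V=56.3380 exercise | (k=6,j=2): S=96.1630, (K−S)⁺=32.9770, hold=32.7232 ⇒ V=32.9770 exercise | (k=6,j=3): S=127.0200, (K−S)⁺=2.1200, hold=10.3325 ⇒ V=10.3325 continue | (k=6,j=4): S=167.7785, (K−S)⁺=0.0000, hold=0.5880 ⇒ V=0.5880 continue | (k=6,j=5): S=221.6158, (K−S)⁺=0.0000, hold=0.0000 ⇒ V=0.0000 continue | (k=6,j=6): S=292.7285, (K−S)⁺=0.0000, hold=0.0000 ⇒ V=0.0000 continue  boundary S*=96.1630
step 5: (k=5,j=0): S=63.3448, (K−S)⁺=65.7952, hold=65.5413 ⇒ V=65.7952 exercise | (k=5,j=1): S=83.6711, (K−S)⁺=45.4689, hold=45.2150 ⇒ V=45.4689 exercise | (k=5,j=2): S=110.5198, (K−S)⁺=18.6202, hold=22.2377 ⇒ V=22.2377 continue | (k=5,j=3): S=145.9837, (K−S)⁺=0.0000, hold=5.7186 ⇒ V=5.7186 continue | (k=5,j=4): S=192.8273, (K−S)⁺=0.0000, hold=0.3097 ⇒ V=0.3097 continue | (k=5,j=5): S=254.7023, (K−S)⁺=0.0000, hold=0.0000 ⇒ V=0.0000 continue  boundary S*=83.6711
step 4: (k=4,j=0): S=72.8020, (K−S)⁺=56.3380, hold=56.0841 ⇒ V=56.3380 exercise | (k=4,j=1): S=96.1630, (K−S)⁺=32.9770, hold=34.4284 ⇒ V=34.4284 continue | (k=4,j=2): S=127.0200, (K−S)⁺=2.1200, hold=14.4070 ⇒ V=14.4070 continue | (k=4,j=3): S=167.7785, (K−S)⁺=0.0000, hold=3.1576 ⇒ V=3.1576 continue | (k=4,j=4): S=221.6158, (K−S)⁺=0.0000, hold=0.1631 ⇒ V=0.1631 continue  boundary S*=72.8020
step 3: (k=3,j=0): S=83.6711, (K−S)⁺=45.4689, hold=45.8992 ⇒ V=45.8992 continue | (k=3,j=1): S=110.5198, (K−S)⁺=18.6202, hold=24.9227 ⇒ V=24.9227 continue | (k=3,j=2): S=145.9837, (K−S)⁺=0.0000, hold=9.0758 ⇒ V=9.0758 continue | (k=3,j=3): S=192.8273, (K−S)⁺=0.0000, hold=1.7398 ⇒ V=1.7398 continue  boundary S*=-
step 2: (k=2,j=0): S=96.1630, (K−S)⁺=32.9770, hold=35.9208 ⇒ V=35.9208 continue | (k=2,j=1): S=127.0200, (K−S)⁺=2.1200, hold=17.4036 ⇒ V=17.4036 continue | (k=2,j=2): S=167.7785, (K−S)⁺=0.0000, hold=5.5998 ⇒ V=5.5998 continue  boundary S*=-
step 1: (k=1,j=0): S=110.5198, (K−S)⁺=18.6202, hold=27.1212 ⇒ V=27.1212 continue | (k=1,j=1): S=145.9837, (K−S)⁺=0.0000, hold=11.8051 ⇒ V=11.8051 continue  boundary S*=-
step 0: (k=0,j=0): S=127.0200, (K−S)⁺=2.1200, hold=19.8480 ⇒ V=19.8480 continue  boundary S*=-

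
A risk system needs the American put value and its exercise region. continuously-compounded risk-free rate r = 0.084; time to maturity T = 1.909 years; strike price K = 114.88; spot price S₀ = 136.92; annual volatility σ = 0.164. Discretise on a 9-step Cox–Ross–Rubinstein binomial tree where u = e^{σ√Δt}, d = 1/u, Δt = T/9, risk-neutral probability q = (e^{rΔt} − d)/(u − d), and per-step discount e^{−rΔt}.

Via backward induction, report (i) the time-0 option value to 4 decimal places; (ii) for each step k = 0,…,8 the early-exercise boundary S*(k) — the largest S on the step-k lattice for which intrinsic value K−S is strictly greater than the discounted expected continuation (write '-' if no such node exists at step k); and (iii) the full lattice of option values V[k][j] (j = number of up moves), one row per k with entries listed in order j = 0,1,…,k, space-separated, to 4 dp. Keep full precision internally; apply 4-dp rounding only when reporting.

Δt=0.21211, u=1.07846, d=0.92725, q=0.60002, disc=e^(-rΔt)=0.98234
k=9 terminal: V=max(K-S,0) → 45.4987 34.1848 21.0259 5.7212 0.0000 0.0000 0.0000 0.0000 0.0000 0.0000
k=8: j=0 S=74.8247 intr=40.0553 cont=38.0265 V=40.0553[EX]; j=1 S=87.0263 intr=27.8537 cont=25.8250 V=27.8537[EX]; j=2 S=101.2176 intr=13.6624 cont=11.6337 V=13.6624[EX]; j=3 S=117.7230 intr=0.0000 cont=2.2480 V=2.2480[hold]; j=4 S=136.9200 intr=0.0000 cont=0.0000 V=0.0000[hold]; j=5 S=159.2474 intr=0.0000 cont=0.0000 V=0.0000[hold]; j=6 S=185.2157 intr=0.0000 cont=0.0000 V=0.0000[hold]; j=7 S=215.4186 intr=0.0000 cont=0.0000 V=0.0000[hold]; j=8 S=250.5467 intr=0.0000 cont=0.0000 V=0.0000[hold]  S*(8)=101.2176
k=7: j=0 S=80.6952 intr=34.1848 cont=32.1560 V=34.1848[EX]; j=1 S=93.8541 intr=21.0259 cont=18.9972 V=21.0259[EX]; j=2 S=109.1588 intr=5.7212 cont=6.6932 V=6.6932[hold]; j=3 S=126.9592 intr=0.0000 cont=0.8833 V=0.8833[hold]; j=4 S=147.6623 intr=0.0000 cont=0.0000 V=0.0000[hold]; j=5 S=171.7414 intr=0.0000 cont=0.0000 V=0.0000[hold]; j=6 S=199.7471 intr=0.0000 cont=0.0000 V=0.0000[hold]; j=7 S=232.3196 intr=0.0000 cont=0.0000 V=0.0000[hold]  S*(7)=93.8541
k=6: j=0 S=87.0263 intr=27.8537 cont=25.8250 V=27.8537[EX]; j=1 S=101.2176 intr=13.6624 cont=12.2066 V=13.6624[EX]; j=2 S=117.7230 intr=0.0000 cont=3.1505 V=3.1505[hold]; j=3 S=136.9200 intr=0.0000 cont=0.3471 V=0.3471[hold]; j=4 S=159.2474 intr=0.0000 cont=0.0000 V=0.0000[hold]; j=5 S=185.2157 intr=0.0000 cont=0.0000 V=0.0000[hold]; j=6 S=215.4186 intr=0.0000 cont=0.0000 V=0.0000[hold]  S*(6)=101.2176
k=5: j=0 S=93.8541 intr=21.0259 cont=18.9972 V=21.0259[EX]; j=1 S=109.1588 intr=5.7212 cont=7.2252 V=7.2252[hold]; j=2 S=126.9592 intr=0.0000 cont=1.4425 V=1.4425[hold]; j=3 S=147.6623 intr=0.0000 cont=0.1364 V=0.1364[hold]; j=4 S=171.7414 intr=0.0000 cont=0.0000 V=0.0000[hold]; j=5 S=199.7471 intr=0.0000 cont=0.0000 V=0.0000[hold]  S*(5)=93.8541
k=4: j=0 S=101.2176 intr=13.6624 cont=12.5202 V=13.6624[EX]; j=1 S=117.7230 intr=0.0000 cont=3.6891 V=3.6891[hold]; j=2 S=136.9200 intr=0.0000 cont=0.6471 V=0.6471[hold]; j=3 S=159.2474 intr=0.0000 cont=0.0536 V=0.0536[hold]; j=4 S=185.2157 intr=0.0000 cont=0.0000 V=0.0000[hold]  S*(4)=101.2176
k=3: j=0 S=109.1588 intr=5.7212 cont=7.5427 V=7.5427[hold]; j=1 S=126.9592 intr=0.0000 cont=1.8310 V=1.8310[hold]; j=2 S=147.6623 intr=0.0000 cont=0.2859 V=0.2859[hold]; j=3 S=171.7414 intr=0.0000 cont=0.0211 V=0.0211[hold]  S*(3)=-
k=2: j=0 S=117.7230 intr=0.0000 cont=4.0429 V=4.0429[hold]; j=1 S=136.9200 intr=0.0000 cont=0.8879 V=0.8879[hold]; j=2 S=159.2474 intr=0.0000 cont=0.1247 V=0.1247[hold]  S*(2)=-
k=1: j=0 S=126.9592 intr=0.0000 cont=2.1119 V=2.1119[hold]; j=1 S=147.6623 intr=0.0000 cont=0.4224 V=0.4224[hold]  S*(1)=-
k=0: j=0 S=136.9200 intr=0.0000 cont=1.0788 V=1.0788[hold]  S*(0)=-

price = 1.0788
boundary = - - - - 101.2176 93.8541 101.2176 93.8541 101.2176
tree:
1.0788
2.1119 0.4224
4.0429 0.8879 0.1247
7.5427 1.8310 0.2859 0.0211
13.6624 3.6891 0.6471 0.0536 0.0000
21.0259 7.2252 1.4425 0.1364 0.0000 0.0000
27.8537 13.6624 3.1505 0.3471 0.0000 0.0000 0.0000
34.1848 21.0259 6.6932 0.8833 0.0000 0.0000 0.0000 0.0000
40.0553 27.8537 13.6624 2.2480 0.0000 0.0000 0.0000 0.0000 0.0000
45.4987 34.1848 21.0259 5.7212 0.0000 0.0000 0.0000 0.0000 0.0000 0.0000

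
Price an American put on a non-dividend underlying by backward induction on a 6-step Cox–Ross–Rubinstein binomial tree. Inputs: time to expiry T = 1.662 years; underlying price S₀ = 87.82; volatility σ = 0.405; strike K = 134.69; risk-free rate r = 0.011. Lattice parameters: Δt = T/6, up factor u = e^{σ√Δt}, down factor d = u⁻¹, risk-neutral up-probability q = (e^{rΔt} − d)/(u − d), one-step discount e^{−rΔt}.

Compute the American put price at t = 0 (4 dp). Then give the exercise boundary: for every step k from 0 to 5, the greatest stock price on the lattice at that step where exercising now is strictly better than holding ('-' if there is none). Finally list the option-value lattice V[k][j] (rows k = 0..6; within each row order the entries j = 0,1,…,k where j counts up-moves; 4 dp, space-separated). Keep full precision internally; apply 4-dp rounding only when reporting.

price = 51.4166
boundary = - - 57.3389 70.9613 87.8200 108.6839
tree:
51.4166
64.3493 36.2097
77.3511 49.1463 20.8961
88.3584 63.7287 31.9404 7.7550
97.2526 77.3511 46.8700 14.2014 0.0549
104.4394 88.3584 63.7287 26.0061 0.1009 0.0000
110.2466 97.2526 77.3511 46.8700 0.1854 0.0000 0.0000

Δt=0.27700  u=1.23758  d=0.80803  q=0.45402  discount=0.99696
step 6 (expiry): payoffs max(K−S,0) = 110.2466 97.2526 77.3511 46.8700 0.1854 0.0000 0.0000
step 5: (k=5,j=0): S=30.2506, (K−S)⁺=104.4394, hold=104.0296 ⇒ V=104.4394 exercise | (k=5,j=1): S=46.3316, (K−S)⁺=88.3584, hold=87.9486 ⇒ V=88.3584 exercise | (k=5,j=2): S=70.9613, (K−S)⁺=63.7287, hold=63.3189 ⇒ V=63.7287 exercise | (k=5,j=3): S=108.6839, (K−S)⁺=26.0061, hold=25.5963 ⇒ V=26.0061 exercise | (k=5,j=4): S=166.4597, (K−S)⁺=0.0000, hold=0.1009 ⇒ V=0.1009 continue | (k=5,j=5): S=254.9488, (K−S)⁺=0.0000, hold=0.0000 ⇒ V=0.0000 continue  boundary S*=108.6839
step 4: (k=4,j=0): S=37.4374, (K−S)⁺=97.2526, hold=96.8428 ⇒ V=97.2526 exercise | (k=4,j=1): S=57.3389, (K−S)⁺=77.3511, hold=76.9413 ⇒ V=77.3511 exercise | (k=4,j=2): S=87.8200, (K−S)⁺=46.8700, hold=46.4602 ⇒ V=46.8700 exercise | (k=4,j=3): S=134.5046, (K−S)⁺=0.1854, hold=14.2014 ⇒ V=14.2014 continue | (k=4,j=4): S=206.0066, (K−S)⁺=0.0000, hold=0.0549 ⇒ V=0.0549 continue  boundary S*=87.8200
step 3: (k=3,j=0): S=46.3316, (K−S)⁺=88.3584, hold=87.9486 ⇒ V=88.3584 exercise | (k=3,j=1): S=70.9613, (K−S)⁺=63.7287, hold=63.3189 ⇒ V=63.7287 exercise | (k=3,j=2): S=108.6839, (K−S)⁺=26.0061, hold=31.9404 ⇒ V=31.9404 continue | (k=3,j=3): S=166.4597, (K−S)⁺=0.0000, hold=7.7550 ⇒ V=7.7550 continue  boundary S*=70.9613
step 2: (k=2,j=0): S=57.3389, (K−S)⁺=77.3511, hold=76.9413 ⇒ V=77.3511 exercise | (k=2,j=1): S=87.8200, (K−S)⁺=46.8700, hold=49.1463 ⇒ V=49.1463 continue | (k=2,j=2): S=134.5046, (K−S)⁺=0.1854, hold=20.8961 ⇒ V=20.8961 continue  boundary S*=57.3389
step 1: (k=1,j=0): S=70.9613, (K−S)⁺=63.7287, hold=64.3493 ⇒ V=64.3493 continue | (k=1,j=1): S=108.6839, (K−S)⁺=26.0061, hold=36.2097 ⇒ V=36.2097 continue  boundary S*=-
step 0: (k=0,j=0): S=87.8200, (K−S)⁺=46.8700, hold=51.4166 ⇒ V=51.4166 continue  boundary S*=-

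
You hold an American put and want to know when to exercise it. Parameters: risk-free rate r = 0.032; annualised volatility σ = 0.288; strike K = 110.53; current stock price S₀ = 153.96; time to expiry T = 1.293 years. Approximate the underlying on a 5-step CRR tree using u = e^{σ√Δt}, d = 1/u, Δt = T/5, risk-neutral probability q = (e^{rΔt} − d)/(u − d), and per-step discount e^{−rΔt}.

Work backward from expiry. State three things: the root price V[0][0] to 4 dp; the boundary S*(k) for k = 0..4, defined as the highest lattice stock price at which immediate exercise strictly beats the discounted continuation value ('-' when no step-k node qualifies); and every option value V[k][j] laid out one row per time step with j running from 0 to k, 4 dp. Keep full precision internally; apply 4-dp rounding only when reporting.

price = 3.0280
boundary = - - - - 85.7014
tree:
3.0280
5.3002 0.7304
9.1126 1.4489 0.0000
15.2966 2.8743 0.0000 0.0000
24.8286 5.7020 0.0000 0.0000 0.0000
36.5042 11.3114 0.0000 0.0000 0.0000 0.0000

Δt=0.25860, u=1.15772, d=0.86376, q=0.49172, disc=e^(-rΔt)=0.99176
k=5 terminal: V=max(K-S,0) → 36.5042 11.3114 0.0000 0.0000 0.0000 0.0000
k=4: j=0 S=85.7014 intr=24.8286 cont=23.9177 V=24.8286[EX]; j=1 S=114.8677 intr=0.0000 cont=5.7020 V=5.7020[hold]; j=2 S=153.9600 intr=0.0000 cont=0.0000 V=0.0000[hold]; j=3 S=206.3564 intr=0.0000 cont=0.0000 V=0.0000[hold]; j=4 S=276.5845 intr=0.0000 cont=0.0000 V=0.0000[hold]  S*(4)=85.7014
k=3: j=0 S=99.2186 intr=11.3114 cont=15.2966 V=15.2966[hold]; j=1 S=132.9851 intr=0.0000 cont=2.8743 V=2.8743[hold]; j=2 S=178.2432 intr=0.0000 cont=0.0000 V=0.0000[hold]; j=3 S=238.9037 intr=0.0000 cont=0.0000 V=0.0000[hold]  S*(3)=-
k=2: j=0 S=114.8677 intr=0.0000 cont=9.1126 V=9.1126[hold]; j=1 S=153.9600 intr=0.0000 cont=1.4489 V=1.4489[hold]; j=2 S=206.3564 intr=0.0000 cont=0.0000 V=0.0000[hold]  S*(2)=-
k=1: j=0 S=132.9851 intr=0.0000 cont=5.3002 V=5.3002[hold]; j=1 S=178.2432 intr=0.0000 cont=0.7304 V=0.7304[hold]  S*(1)=-
k=0: j=0 S=153.9600 intr=0.0000 cont=3.0280 V=3.0280[hold]  S*(0)=-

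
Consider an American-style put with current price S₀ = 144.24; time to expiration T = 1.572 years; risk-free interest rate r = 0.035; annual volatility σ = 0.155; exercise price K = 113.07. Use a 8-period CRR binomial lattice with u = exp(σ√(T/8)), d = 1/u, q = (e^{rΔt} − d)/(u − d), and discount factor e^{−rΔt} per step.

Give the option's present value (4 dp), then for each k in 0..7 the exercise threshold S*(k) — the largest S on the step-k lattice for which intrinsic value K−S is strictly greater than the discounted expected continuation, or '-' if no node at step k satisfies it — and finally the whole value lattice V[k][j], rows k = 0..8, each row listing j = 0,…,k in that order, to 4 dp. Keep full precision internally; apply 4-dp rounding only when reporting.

params: Δt=0.19650 u=1.07112 d=0.93360 q=0.53301 e^(-rΔt)=0.99315
t_8 payoffs: 29.8234 17.5605 3.4913 0.0000 0.0000 0.0000 0.0000 0.0000 0.0000
t_7: node(7,0) S=89.1675 payoff=23.9025 vs cont=23.1276 → 23.9025 [stop]  node(7,1) S=102.3025 payoff=10.7675 vs cont=9.9925 → 10.7675 [stop]  node(7,2) S=117.3724 payoff=0.0000 vs cont=1.6192 → 1.6192 [wait]  node(7,3) S=134.6622 payoff=0.0000 vs cont=0.0000 → 0.0000 [wait]  node(7,4) S=154.4990 payoff=0.0000 vs cont=0.0000 → 0.0000 [wait]  node(7,5) S=177.2578 payoff=0.0000 vs cont=0.0000 → 0.0000 [wait]  node(7,6) S=203.3692 payoff=0.0000 vs cont=0.0000 → 0.0000 [wait]  node(7,7) S=233.3270 payoff=0.0000 vs cont=0.0000 → 0.0000 [wait]  ⇒ S*(7)=102.3025
t_6: node(6,0) S=95.5095 payoff=17.5605 vs cont=16.7856 → 17.5605 [stop]  node(6,1) S=109.5787 payoff=3.4913 vs cont=5.8510 → 5.8510 [wait]  node(6,2) S=125.7204 payoff=0.0000 vs cont=0.7510 → 0.7510 [wait]  node(6,3) S=144.2400 payoff=0.0000 vs cont=0.0000 → 0.0000 [wait]  node(6,4) S=165.4876 payoff=0.0000 vs cont=0.0000 → 0.0000 [wait]  node(6,5) S=189.8652 payoff=0.0000 vs cont=0.0000 → 0.0000 [wait]  node(6,6) S=217.8337 payoff=0.0000 vs cont=0.0000 → 0.0000 [wait]  ⇒ S*(6)=95.5095
t_5: node(5,0) S=102.3025 payoff=10.7675 vs cont=11.2417 → 11.2417 [wait]  node(5,1) S=117.3724 payoff=0.0000 vs cont=3.1112 → 3.1112 [wait]  node(5,2) S=134.6622 payoff=0.0000 vs cont=0.3483 → 0.3483 [wait]  node(5,3) S=154.4990 payoff=0.0000 vs cont=0.0000 → 0.0000 [wait]  node(5,4) S=177.2578 payoff=0.0000 vs cont=0.0000 → 0.0000 [wait]  node(5,5) S=203.3692 payoff=0.0000 vs cont=0.0000 → 0.0000 [wait]  ⇒ S*(5)=-
t_4: node(4,0) S=109.5787 payoff=3.4913 vs cont=6.8607 → 6.8607 [wait]  node(4,1) S=125.7204 payoff=0.0000 vs cont=1.6273 → 1.6273 [wait]  node(4,2) S=144.2400 payoff=0.0000 vs cont=0.1615 → 0.1615 [wait]  node(4,3) S=165.4876 payoff=0.0000 vs cont=0.0000 → 0.0000 [wait]  node(4,4) S=189.8652 payoff=0.0000 vs cont=0.0000 → 0.0000 [wait]  ⇒ S*(4)=-
t_3: node(3,0) S=117.3724 payoff=0.0000 vs cont=4.0433 → 4.0433 [wait]  node(3,1) S=134.6622 payoff=0.0000 vs cont=0.8402 → 0.8402 [wait]  node(3,2) S=154.4990 payoff=0.0000 vs cont=0.0749 → 0.0749 [wait]  node(3,3) S=177.2578 payoff=0.0000 vs cont=0.0000 → 0.0000 [wait]  ⇒ S*(3)=-
t_2: node(2,0) S=125.7204 payoff=0.0000 vs cont=2.3200 → 2.3200 [wait]  node(2,1) S=144.2400 payoff=0.0000 vs cont=0.4293 → 0.4293 [wait]  node(2,2) S=165.4876 payoff=0.0000 vs cont=0.0347 → 0.0347 [wait]  ⇒ S*(2)=-
t_1: node(1,0) S=134.6622 payoff=0.0000 vs cont=1.3033 → 1.3033 [wait]  node(1,1) S=154.4990 payoff=0.0000 vs cont=0.2175 → 0.2175 [wait]  ⇒ S*(1)=-
t_0: node(0,0) S=144.2400 payoff=0.0000 vs cont=0.7196 → 0.7196 [wait]  ⇒ S*(0)=-

price = 0.7196
boundary = - - - - - - 95.5095 102.3025
tree:
0.7196
1.3033 0.2175
2.3200 0.4293 0.0347
4.0433 0.8402 0.0749 0.0000
6.8607 1.6273 0.1615 0.0000 0.0000
11.2417 3.1112 0.3483 0.0000 0.0000 0.0000
17.5605 5.8510 0.7510 0.0000 0.0000 0.0000 0.0000
23.9025 10.7675 1.6192 0.0000 0.0000 0.0000 0.0000 0.0000
29.8234 17.5605 3.4913 0.0000 0.0000 0.0000 0.0000 0.0000 0.0000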